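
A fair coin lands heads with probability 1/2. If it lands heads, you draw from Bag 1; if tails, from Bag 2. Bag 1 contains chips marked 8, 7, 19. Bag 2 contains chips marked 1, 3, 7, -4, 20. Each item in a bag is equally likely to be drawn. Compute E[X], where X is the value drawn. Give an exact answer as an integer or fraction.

251/30

E[X | Bag 1] = (8 + 7 + 19)/3 = 34/3
E[X | Bag 2] = (1 + 3 + 7 − 4 + 20)/5 = 27/5
E[X] = (1/2)·34/3 + (1/2)·27/5 = 251/30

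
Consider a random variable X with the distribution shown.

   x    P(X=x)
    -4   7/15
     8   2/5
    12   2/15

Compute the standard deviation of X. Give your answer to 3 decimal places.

E[X] = 44/15, E[X²] = 784/15
Var(X) = E[X²] − (E[X])² = 784/15 − 1936/225 = 9824/225
SD(X) = √(9824/225) ≈ 6.608

6.608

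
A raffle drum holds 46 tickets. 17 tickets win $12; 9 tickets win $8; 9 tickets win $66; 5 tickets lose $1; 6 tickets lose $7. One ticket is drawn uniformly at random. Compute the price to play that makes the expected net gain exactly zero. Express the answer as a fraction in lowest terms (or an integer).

823/46 dollars

E[payout] = (17/46)·12 + (9/46)·8 + (9/46)·66 + (5/46)·(-1) + (6/46)·(-7) = 823/46
Fair fee = E[payout] = 823/46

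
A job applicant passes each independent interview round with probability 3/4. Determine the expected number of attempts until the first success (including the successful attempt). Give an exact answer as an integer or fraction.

4/3

For a geometric distribution, E[trials] = 1/p = 1/(3/4) = 4/3.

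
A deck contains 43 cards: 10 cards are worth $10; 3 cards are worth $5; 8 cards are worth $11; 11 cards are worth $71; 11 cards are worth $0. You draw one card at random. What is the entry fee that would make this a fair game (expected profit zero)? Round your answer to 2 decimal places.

E[payout] = (10/43)·10 + (3/43)·5 + (8/43)·11 + (11/43)·71 + (11/43)·0 = 984/43
Fair fee = E[payout] = 984/43 ≈ $22.88

$22.88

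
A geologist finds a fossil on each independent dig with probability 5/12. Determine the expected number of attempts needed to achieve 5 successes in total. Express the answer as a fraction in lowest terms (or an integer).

By linearity (sum of 5 independent geometric waits), E[trials] = 5/p = 5/(5/12) = 12.

12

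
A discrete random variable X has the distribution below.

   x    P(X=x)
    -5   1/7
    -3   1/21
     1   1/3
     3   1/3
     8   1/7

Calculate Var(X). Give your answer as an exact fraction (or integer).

6110/441

E[X] = (1/7)·(-5) + (1/21)·(-3) + (1/3)·1 + (1/3)·3 + (1/7)·8 = 34/21
E[X²] = (1/7)·25 + (1/21)·9 + (1/3)·1 + (1/3)·9 + (1/7)·64 = 346/21
Var(X) = 346/21 − (34/21)² = 6110/441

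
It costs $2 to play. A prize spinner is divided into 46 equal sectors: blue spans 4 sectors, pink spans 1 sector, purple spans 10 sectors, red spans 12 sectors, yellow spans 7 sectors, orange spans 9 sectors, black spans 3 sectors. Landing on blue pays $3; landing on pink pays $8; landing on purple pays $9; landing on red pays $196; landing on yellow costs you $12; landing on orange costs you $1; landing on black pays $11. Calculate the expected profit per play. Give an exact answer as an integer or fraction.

E[payout] = (4/46)·3 + (1/46)·8 + (10/46)·9 + (12/46)·196 + (7/46)·(-12) + (9/46)·(-1) + (3/46)·11 = 1201/23
Expected profit = 1201/23 − 2 = 1155/23

1155/23 dollars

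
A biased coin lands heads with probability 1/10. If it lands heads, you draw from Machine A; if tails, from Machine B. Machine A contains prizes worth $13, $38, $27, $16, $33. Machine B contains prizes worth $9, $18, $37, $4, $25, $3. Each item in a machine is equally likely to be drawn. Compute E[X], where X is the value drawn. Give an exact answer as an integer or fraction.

E[X | Machine A] = (13 + 38 + 27 + 16 + 33)/5 = 127/5
E[X | Machine B] = (9 + 18 + 37 + 4 + 25 + 3)/6 = 16
E[X] = (1/10)·127/5 + (9/10)·16 = 847/50

847/50 dollars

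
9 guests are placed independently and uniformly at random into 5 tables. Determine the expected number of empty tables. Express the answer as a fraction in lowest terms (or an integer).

262144/390625

Let Xⱼ=1 if table j is empty. P(Xⱼ=1) = ((5-1)/5)^9 = 262144/1953125.
By linearity, E[#empty] = 5·262144/1953125 = 262144/390625.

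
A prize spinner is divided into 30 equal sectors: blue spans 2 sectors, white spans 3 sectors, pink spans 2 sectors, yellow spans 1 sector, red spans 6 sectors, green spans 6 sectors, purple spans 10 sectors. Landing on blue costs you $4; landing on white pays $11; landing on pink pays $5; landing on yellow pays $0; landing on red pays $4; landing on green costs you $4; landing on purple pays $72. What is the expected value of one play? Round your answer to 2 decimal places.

E[payout] = (2/30)·(-4) + (3/30)·11 + (2/30)·5 + (1/30)·0 + (6/30)·4 + (6/30)·(-4) + (10/30)·72 = 151/6
≈ $25.17

$25.17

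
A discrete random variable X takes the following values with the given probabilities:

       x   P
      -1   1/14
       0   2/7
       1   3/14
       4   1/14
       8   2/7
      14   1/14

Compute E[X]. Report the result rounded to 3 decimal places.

E[X] = (1/14)·(-1) + (2/7)·0 + (3/14)·1 + (1/14)·4 + (2/7)·8 + (1/14)·14
     = 26/7 ≈ 3.714

3.714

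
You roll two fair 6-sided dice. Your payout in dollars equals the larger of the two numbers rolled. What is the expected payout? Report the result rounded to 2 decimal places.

$4.47

Distribution of the larger of the two numbers rolled: 1 w.p. 1/36, 2 w.p. 1/12, 3 w.p. 5/36, 4 w.p. 7/36, 5 w.p. 1/4, 6 w.p. 11/36
E[payout] = (1/36)·1 + (1/12)·2 + (5/36)·3 + (7/36)·4 + (1/4)·5 + (11/36)·6 = 161/36
≈ $4.47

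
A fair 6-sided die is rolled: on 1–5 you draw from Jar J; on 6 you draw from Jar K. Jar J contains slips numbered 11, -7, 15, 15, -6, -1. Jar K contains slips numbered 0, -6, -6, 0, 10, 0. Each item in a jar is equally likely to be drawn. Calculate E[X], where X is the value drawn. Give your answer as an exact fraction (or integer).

133/36

E[X | Jar J] = (11 − 7 + 15 + 15 − 6 − 1)/6 = 9/2
E[X | Jar K] = (0 − 6 − 6 + 0 + 10 + 0)/6 = -1/3
E[X] = (5/6)·9/2 + (1/6)·(-1/3) = 133/36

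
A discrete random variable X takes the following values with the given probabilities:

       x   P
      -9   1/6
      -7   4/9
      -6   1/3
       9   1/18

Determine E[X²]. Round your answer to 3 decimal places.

51.778

E[X²] = (1/6)·81 + (4/9)·49 + (1/3)·36 + (1/18)·81
     = 466/9 ≈ 51.778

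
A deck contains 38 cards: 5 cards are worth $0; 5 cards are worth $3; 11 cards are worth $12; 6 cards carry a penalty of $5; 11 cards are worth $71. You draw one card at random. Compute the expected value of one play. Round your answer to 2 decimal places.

$23.63

E[payout] = (5/38)·0 + (5/38)·3 + (11/38)·12 + (6/38)·(-5) + (11/38)·71 = 449/19
≈ $23.63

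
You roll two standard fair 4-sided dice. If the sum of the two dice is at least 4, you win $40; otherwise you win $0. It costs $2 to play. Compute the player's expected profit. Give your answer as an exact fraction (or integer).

E[payout] = (3/16)·0 + (13/16)·40 = 65/2
Expected profit = 65/2 − 2 = 61/2

61/2 dollars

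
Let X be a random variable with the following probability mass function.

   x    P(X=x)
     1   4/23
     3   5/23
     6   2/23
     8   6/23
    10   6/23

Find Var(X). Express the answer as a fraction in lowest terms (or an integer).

6094/529

E[X] = (4/23)·1 + (5/23)·3 + (2/23)·6 + (6/23)·8 + (6/23)·10 = 139/23
E[X²] = (4/23)·1 + (5/23)·9 + (2/23)·36 + (6/23)·64 + (6/23)·100 = 1105/23
Var(X) = 1105/23 − (139/23)² = 6094/529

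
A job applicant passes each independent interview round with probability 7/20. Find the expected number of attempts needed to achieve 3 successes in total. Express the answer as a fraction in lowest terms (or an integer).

By linearity (sum of 3 independent geometric waits), E[trials] = 3/p = 3/(7/20) = 60/7.

60/7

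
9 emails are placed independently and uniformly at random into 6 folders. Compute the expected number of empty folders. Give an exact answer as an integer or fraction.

1953125/1679616

Let Xⱼ=1 if folder j is empty. P(Xⱼ=1) = ((6-1)/6)^9 = 1953125/10077696.
By linearity, E[#empty] = 6·1953125/10077696 = 1953125/1679616.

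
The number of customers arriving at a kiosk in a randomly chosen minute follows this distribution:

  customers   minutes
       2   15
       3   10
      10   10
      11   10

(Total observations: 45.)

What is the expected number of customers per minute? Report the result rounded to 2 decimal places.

Total = 45, so P(customers=2) = 15/45, etc.
E[X] = (1/3)·2 + (2/9)·3 + (2/9)·10 + (2/9)·11
     = 6 ≈ 6.00

6.00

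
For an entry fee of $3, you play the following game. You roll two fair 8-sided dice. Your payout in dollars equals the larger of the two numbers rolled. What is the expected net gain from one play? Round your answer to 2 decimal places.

Distribution of the larger of the two numbers rolled: 1 w.p. 1/64, 2 w.p. 3/64, 3 w.p. 5/64, 4 w.p. 7/64, 5 w.p. 9/64, 6 w.p. 11/64, …
E[payout] = (1/64)·1 + (3/64)·2 + (5/64)·3 + (7/64)·4 + (9/64)·5 + (11/64)·6 + (13/64)·7 + (15/64)·8 = 93/16
Expected profit = 93/16 − 3 = 45/16 ≈ $2.81

$2.81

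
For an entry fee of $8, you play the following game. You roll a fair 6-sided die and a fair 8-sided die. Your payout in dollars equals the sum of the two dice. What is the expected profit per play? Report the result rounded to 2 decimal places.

Distribution of the sum of the two dice: 2 w.p. 1/48, 3 w.p. 1/24, 4 w.p. 1/16, 5 w.p. 1/12, 6 w.p. 5/48, 7 w.p. 1/8, …
E[payout] = (1/48)·2 + (1/24)·3 + (1/16)·4 + (1/12)·5 + (5/48)·6 + (1/8)·7 + (1/8)·8 + (1/8)·9 + (5/48)·10 + (1/12)·11 + (1/16)·12 + (1/24)·13 + (1/48)·14 = 8
Expected profit = 8 − 8 = 0 ≈ $0.00

$0.00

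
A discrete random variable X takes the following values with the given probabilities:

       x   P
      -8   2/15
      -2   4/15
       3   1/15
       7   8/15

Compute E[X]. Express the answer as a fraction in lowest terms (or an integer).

E[X] = (2/15)·(-8) + (4/15)·(-2) + (1/15)·3 + (8/15)·7
     = 7/3

7/3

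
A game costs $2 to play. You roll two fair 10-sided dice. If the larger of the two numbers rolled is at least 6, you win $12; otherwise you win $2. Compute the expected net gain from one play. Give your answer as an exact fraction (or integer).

E[payout] = (1/4)·2 + (3/4)·12 = 19/2
Expected profit = 19/2 − 2 = 15/2

15/2 dollars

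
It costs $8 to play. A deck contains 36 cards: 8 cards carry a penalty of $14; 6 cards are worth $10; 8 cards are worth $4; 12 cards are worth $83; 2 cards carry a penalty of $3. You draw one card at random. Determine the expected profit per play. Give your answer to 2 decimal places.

E[payout] = (8/36)·(-14) + (6/36)·10 + (8/36)·4 + (12/36)·83 + (2/36)·(-3) = 485/18
Expected profit = 485/18 − 8 = 341/18 ≈ $18.94

$18.94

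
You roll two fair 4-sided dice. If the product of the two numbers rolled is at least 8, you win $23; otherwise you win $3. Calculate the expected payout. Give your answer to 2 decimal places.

$10.50

E[payout] = (5/8)·3 + (3/8)·23 = 21/2
≈ $10.50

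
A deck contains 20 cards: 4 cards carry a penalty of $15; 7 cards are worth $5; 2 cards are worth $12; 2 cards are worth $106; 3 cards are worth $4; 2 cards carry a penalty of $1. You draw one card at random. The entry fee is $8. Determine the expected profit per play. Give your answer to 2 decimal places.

$3.05

E[payout] = (4/20)·(-15) + (7/20)·5 + (2/20)·12 + (2/20)·106 + (3/20)·4 + (2/20)·(-1) = 221/20
Expected profit = 221/20 − 8 = 61/20 ≈ $3.05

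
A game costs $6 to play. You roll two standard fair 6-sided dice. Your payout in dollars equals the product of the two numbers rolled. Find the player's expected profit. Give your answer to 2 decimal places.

$6.25

Distribution of the product of the two numbers rolled: 1 w.p. 1/36, 2 w.p. 1/18, 3 w.p. 1/18, 4 w.p. 1/12, 5 w.p. 1/18, 6 w.p. 1/9, …
E[payout] = (1/36)·1 + (1/18)·2 + (1/18)·3 + (1/12)·4 + (1/18)·5 + (1/9)·6 + (1/18)·8 + (1/36)·9 + (1/18)·10 + (1/9)·12 + (1/18)·15 + (1/36)·16 + (1/18)·18 + (1/18)·20 + (1/18)·24 + (1/36)·25 + (1/18)·30 + (1/36)·36 = 49/4
Expected profit = 49/4 − 6 = 25/4 ≈ $6.25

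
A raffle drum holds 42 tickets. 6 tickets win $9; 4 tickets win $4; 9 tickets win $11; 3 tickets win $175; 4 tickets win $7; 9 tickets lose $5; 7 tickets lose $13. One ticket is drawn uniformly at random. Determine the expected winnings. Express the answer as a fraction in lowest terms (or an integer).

E[payout] = (6/42)·9 + (4/42)·4 + (9/42)·11 + (3/42)·175 + (4/42)·7 + (9/42)·(-5) + (7/42)·(-13) = 293/21

293/21 dollars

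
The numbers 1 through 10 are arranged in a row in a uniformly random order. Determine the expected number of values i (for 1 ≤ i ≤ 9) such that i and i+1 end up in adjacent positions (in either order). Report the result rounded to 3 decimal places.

For each i ∈ {1,…,9}, let Xᵢ = 1 if i and i+1 are adjacent. P(Xᵢ=1) = 2·(10−1)!/10! = 2/10.
By linearity, E[ΣXᵢ] = (9)·(2/10) = 9/5.
≈ 1.800

1.800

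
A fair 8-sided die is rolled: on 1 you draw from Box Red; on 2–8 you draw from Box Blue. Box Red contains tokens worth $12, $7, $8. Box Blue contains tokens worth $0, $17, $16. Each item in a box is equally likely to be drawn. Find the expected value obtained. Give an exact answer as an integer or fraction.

43/4 dollars

E[X | Box Red] = (12 + 7 + 8)/3 = 9
E[X | Box Blue] = (0 + 17 + 16)/3 = 11
E[X] = (1/8)·9 + (7/8)·11 = 43/4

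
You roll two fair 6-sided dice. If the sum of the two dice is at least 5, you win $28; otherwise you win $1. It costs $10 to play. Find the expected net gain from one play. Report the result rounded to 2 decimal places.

E[payout] = (1/6)·1 + (5/6)·28 = 47/2
Expected profit = 47/2 − 10 = 27/2 ≈ $13.50

$13.50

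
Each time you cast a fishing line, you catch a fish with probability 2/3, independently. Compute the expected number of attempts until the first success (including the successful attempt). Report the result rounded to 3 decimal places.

For a geometric distribution, E[trials] = 1/p = 1/(2/3) = 3/2.
≈ 1.500

1.500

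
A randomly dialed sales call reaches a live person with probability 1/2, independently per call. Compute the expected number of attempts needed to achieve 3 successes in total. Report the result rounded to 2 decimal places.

By linearity (sum of 3 independent geometric waits), E[trials] = 3/p = 3/(1/2) = 6.
≈ 6.00

6.00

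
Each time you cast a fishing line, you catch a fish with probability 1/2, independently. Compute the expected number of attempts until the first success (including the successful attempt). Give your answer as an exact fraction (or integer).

For a geometric distribution, E[trials] = 1/p = 1/(1/2) = 2.

2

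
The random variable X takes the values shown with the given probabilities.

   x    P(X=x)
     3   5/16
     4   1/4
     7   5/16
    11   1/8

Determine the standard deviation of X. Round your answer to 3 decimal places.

2.646

E[X] = 11/2, E[X²] = 149/4
Var(X) = E[X²] − (E[X])² = 149/4 − 121/4 = 7
SD(X) = √(7) ≈ 2.646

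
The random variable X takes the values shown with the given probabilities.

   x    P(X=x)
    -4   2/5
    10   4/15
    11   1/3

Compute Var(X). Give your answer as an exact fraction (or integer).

11474/225

E[X] = (2/5)·(-4) + (4/15)·10 + (1/3)·11 = 71/15
E[X²] = (2/5)·16 + (4/15)·100 + (1/3)·121 = 367/5
Var(X) = 367/5 − (71/15)² = 11474/225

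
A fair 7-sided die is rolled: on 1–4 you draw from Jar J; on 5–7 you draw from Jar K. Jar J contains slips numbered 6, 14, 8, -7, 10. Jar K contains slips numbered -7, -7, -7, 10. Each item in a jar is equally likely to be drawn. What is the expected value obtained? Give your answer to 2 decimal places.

E[X | Jar J] = (6 + 14 + 8 − 7 + 10)/5 = 31/5
E[X | Jar K] = (-7 − 7 − 7 + 10)/4 = -11/4
E[X] = (4/7)·31/5 + (3/7)·(-11/4) = 331/140 ≈ 2.36

2.36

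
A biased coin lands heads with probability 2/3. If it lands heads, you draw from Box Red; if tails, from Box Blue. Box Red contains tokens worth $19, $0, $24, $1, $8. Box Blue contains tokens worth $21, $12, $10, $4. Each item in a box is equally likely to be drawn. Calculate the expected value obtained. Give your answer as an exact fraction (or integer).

217/20 dollars

E[X | Box Red] = (19 + 0 + 24 + 1 + 8)/5 = 52/5
E[X | Box Blue] = (21 + 12 + 10 + 4)/4 = 47/4
E[X] = (2/3)·52/5 + (1/3)·47/4 = 217/20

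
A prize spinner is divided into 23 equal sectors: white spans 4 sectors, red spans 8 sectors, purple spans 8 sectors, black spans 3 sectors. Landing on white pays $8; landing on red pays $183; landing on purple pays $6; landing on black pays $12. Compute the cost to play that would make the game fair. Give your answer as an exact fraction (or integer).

1580/23 dollars

E[payout] = (4/23)·8 + (8/23)·183 + (8/23)·6 + (3/23)·12 = 1580/23
Fair fee = E[payout] = 1580/23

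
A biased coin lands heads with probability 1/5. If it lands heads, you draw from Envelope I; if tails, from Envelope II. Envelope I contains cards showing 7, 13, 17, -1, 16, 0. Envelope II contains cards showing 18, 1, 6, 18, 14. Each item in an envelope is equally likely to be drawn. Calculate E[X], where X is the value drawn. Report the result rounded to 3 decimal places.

10.853

E[X | Envelope I] = (7 + 13 + 17 − 1 + 16 + 0)/6 = 26/3
E[X | Envelope II] = (18 + 1 + 6 + 18 + 14)/5 = 57/5
E[X] = (1/5)·26/3 + (4/5)·57/5 = 814/75 ≈ 10.853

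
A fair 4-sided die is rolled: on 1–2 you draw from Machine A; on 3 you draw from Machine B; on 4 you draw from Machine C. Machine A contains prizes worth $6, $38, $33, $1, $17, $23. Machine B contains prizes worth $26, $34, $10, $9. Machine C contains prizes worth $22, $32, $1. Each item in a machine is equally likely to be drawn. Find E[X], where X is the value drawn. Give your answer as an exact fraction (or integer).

929/48 dollars

E[X | Machine A] = (6 + 38 + 33 + 1 + 17 + 23)/6 = 59/3
E[X | Machine B] = (26 + 34 + 10 + 9)/4 = 79/4
E[X | Machine C] = (22 + 32 + 1)/3 = 55/3
E[X] = (1/2)·59/3 + (1/4)·79/4 + (1/4)·55/3 = 929/48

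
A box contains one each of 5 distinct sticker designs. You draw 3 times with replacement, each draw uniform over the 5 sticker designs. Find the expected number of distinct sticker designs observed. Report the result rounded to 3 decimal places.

2.440

Let Xⱼ=1 if type j appears at least once. P(Xⱼ=1) = 1 − ((5−1)/5)^3 = 61/125.
E[#distinct] = 5·61/125 = 61/25.
≈ 2.440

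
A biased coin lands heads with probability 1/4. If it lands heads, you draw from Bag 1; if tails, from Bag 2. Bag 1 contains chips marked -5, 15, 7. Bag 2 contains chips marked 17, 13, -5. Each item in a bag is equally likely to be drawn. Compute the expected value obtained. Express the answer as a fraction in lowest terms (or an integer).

23/3

E[X | Bag 1] = (-5 + 15 + 7)/3 = 17/3
E[X | Bag 2] = (17 + 13 − 5)/3 = 25/3
E[X] = (1/4)·17/3 + (3/4)·25/3 = 23/3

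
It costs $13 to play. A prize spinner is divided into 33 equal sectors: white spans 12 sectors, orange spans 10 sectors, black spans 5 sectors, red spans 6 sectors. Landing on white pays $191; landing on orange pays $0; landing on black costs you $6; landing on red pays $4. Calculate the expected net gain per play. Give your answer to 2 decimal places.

$56.27

E[payout] = (12/33)·191 + (10/33)·0 + (5/33)·(-6) + (6/33)·4 = 762/11
Expected profit = 762/11 − 13 = 619/11 ≈ $56.27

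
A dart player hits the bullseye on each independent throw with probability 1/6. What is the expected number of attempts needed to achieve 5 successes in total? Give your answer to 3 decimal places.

By linearity (sum of 5 independent geometric waits), E[trials] = 5/p = 5/(1/6) = 30.
≈ 30.000

30.000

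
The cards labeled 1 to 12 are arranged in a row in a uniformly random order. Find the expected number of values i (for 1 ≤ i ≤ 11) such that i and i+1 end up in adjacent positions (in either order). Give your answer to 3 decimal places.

1.833

For each i ∈ {1,…,11}, let Xᵢ = 1 if i and i+1 are adjacent. P(Xᵢ=1) = 2·(12−1)!/12! = 2/12.
By linearity, E[ΣXᵢ] = (11)·(2/12) = 11/6.
≈ 1.833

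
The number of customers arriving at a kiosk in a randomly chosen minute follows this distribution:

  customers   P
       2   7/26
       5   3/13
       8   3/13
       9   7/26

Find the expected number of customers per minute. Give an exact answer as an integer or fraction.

155/26

E[X] = (7/26)·2 + (3/13)·5 + (3/13)·8 + (7/26)·9
     = 155/26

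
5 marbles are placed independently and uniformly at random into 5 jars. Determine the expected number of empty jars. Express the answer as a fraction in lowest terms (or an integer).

1024/625

Let Xⱼ=1 if jar j is empty. P(Xⱼ=1) = ((5-1)/5)^5 = 1024/3125.
By linearity, E[#empty] = 5·1024/3125 = 1024/625.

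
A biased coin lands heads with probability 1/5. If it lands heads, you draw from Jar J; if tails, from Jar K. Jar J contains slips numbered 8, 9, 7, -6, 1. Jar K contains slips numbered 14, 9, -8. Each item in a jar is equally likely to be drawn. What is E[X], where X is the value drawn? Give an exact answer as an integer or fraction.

119/25

E[X | Jar J] = (8 + 9 + 7 − 6 + 1)/5 = 19/5
E[X | Jar K] = (14 + 9 − 8)/3 = 5
E[X] = (1/5)·19/5 + (4/5)·5 = 119/25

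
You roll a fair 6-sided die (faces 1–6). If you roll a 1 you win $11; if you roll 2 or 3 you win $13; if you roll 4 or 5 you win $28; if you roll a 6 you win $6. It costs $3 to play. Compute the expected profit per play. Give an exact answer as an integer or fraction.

E[payout] = (1/6)·6 + (1/6)·11 + (1/3)·13 + (1/3)·28 = 33/2
Expected profit = 33/2 − 3 = 27/2

27/2 dollars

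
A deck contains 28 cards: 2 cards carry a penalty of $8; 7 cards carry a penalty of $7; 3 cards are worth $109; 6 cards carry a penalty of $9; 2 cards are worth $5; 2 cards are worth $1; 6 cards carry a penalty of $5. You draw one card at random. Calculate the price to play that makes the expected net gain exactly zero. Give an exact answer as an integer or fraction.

E[payout] = (2/28)·(-8) + (7/28)·(-7) + (3/28)·109 + (6/28)·(-9) + (2/28)·5 + (2/28)·1 + (6/28)·(-5) = 95/14
Fair fee = E[payout] = 95/14

95/14 dollars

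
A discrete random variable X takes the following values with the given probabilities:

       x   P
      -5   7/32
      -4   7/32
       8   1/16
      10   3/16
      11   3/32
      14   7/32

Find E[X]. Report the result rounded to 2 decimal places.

4.50

E[X] = (7/32)·(-5) + (7/32)·(-4) + (1/16)·8 + (3/16)·10 + (3/32)·11 + (7/32)·14
     = 9/2 ≈ 4.50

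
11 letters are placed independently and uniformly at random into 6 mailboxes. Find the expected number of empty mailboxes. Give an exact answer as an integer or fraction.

48828125/60466176

Let Xⱼ=1 if mailbox j is empty. P(Xⱼ=1) = ((6-1)/6)^11 = 48828125/362797056.
By linearity, E[#empty] = 6·48828125/362797056 = 48828125/60466176.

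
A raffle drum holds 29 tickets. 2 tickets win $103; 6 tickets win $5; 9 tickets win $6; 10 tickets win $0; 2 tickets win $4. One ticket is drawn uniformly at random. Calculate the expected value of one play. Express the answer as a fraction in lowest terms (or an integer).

298/29 dollars

E[payout] = (2/29)·103 + (6/29)·5 + (9/29)·6 + (10/29)·0 + (2/29)·4 = 298/29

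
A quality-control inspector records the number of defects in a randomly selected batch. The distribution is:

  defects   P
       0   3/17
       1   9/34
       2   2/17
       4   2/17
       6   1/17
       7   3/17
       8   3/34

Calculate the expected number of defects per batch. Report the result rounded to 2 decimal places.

E[X] = (3/17)·0 + (9/34)·1 + (2/17)·2 + (2/17)·4 + (1/17)·6 + (3/17)·7 + (3/34)·8
     = 111/34 ≈ 3.26

3.26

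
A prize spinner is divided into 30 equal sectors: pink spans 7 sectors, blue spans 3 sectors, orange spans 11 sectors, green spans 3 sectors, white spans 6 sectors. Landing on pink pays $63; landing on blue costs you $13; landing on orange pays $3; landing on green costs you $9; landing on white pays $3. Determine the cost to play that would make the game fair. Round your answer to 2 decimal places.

$14.20

E[payout] = (7/30)·63 + (3/30)·(-13) + (11/30)·3 + (3/30)·(-9) + (6/30)·3 = 71/5
Fair fee = E[payout] = 71/5 ≈ $14.20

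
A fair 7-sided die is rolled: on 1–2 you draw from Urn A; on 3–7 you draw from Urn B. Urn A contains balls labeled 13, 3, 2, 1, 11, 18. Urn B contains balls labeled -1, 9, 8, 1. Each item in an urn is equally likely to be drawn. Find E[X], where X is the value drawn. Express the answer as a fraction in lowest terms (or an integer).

149/28

E[X | Urn A] = (13 + 3 + 2 + 1 + 11 + 18)/6 = 8
E[X | Urn B] = (-1 + 9 + 8 + 1)/4 = 17/4
E[X] = (2/7)·8 + (5/7)·17/4 = 149/28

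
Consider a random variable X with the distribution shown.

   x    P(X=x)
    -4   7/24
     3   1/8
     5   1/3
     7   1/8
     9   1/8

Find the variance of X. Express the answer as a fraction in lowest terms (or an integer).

1415/64

E[X] = (7/24)·(-4) + (1/8)·3 + (1/3)·5 + (1/8)·7 + (1/8)·9 = 23/8
E[X²] = (7/24)·16 + (1/8)·9 + (1/3)·25 + (1/8)·49 + (1/8)·81 = 243/8
Var(X) = 243/8 − (23/8)² = 1415/64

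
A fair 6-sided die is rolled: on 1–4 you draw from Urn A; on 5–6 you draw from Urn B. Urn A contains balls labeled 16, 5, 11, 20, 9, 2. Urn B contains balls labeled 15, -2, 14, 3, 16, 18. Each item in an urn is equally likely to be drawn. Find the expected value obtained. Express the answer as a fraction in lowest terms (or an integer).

95/9

E[X | Urn A] = (16 + 5 + 11 + 20 + 9 + 2)/6 = 21/2
E[X | Urn B] = (15 − 2 + 14 + 3 + 16 + 18)/6 = 32/3
E[X] = (2/3)·21/2 + (1/3)·32/3 = 95/9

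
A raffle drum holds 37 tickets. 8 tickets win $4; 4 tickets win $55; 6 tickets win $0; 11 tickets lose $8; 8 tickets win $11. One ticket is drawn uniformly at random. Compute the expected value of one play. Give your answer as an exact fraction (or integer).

E[payout] = (8/37)·4 + (4/37)·55 + (6/37)·0 + (11/37)·(-8) + (8/37)·11 = 252/37

252/37 dollars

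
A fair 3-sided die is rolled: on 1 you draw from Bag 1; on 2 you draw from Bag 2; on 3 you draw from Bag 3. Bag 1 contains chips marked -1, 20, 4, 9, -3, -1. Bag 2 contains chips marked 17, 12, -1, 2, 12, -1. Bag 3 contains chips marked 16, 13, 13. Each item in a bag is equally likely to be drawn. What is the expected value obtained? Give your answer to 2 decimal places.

E[X | Bag 1] = (-1 + 20 + 4 + 9 − 3 − 1)/6 = 14/3
E[X | Bag 2] = (17 + 12 − 1 + 2 + 12 − 1)/6 = 41/6
E[X | Bag 3] = (16 + 13 + 13)/3 = 14
E[X] = (1/3)·14/3 + (1/3)·41/6 + (1/3)·14 = 17/2 ≈ 8.50

8.50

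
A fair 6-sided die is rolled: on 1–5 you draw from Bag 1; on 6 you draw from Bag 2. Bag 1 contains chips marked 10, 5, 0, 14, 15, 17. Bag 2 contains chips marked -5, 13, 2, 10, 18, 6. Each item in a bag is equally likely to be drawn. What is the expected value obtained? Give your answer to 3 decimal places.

E[X | Bag 1] = (10 + 5 + 0 + 14 + 15 + 17)/6 = 61/6
E[X | Bag 2] = (-5 + 13 + 2 + 10 + 18 + 6)/6 = 22/3
E[X] = (5/6)·61/6 + (1/6)·22/3 = 349/36 ≈ 9.694

9.694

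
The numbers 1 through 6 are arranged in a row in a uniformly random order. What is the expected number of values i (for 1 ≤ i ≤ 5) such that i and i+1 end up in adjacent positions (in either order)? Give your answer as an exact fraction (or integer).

5/3

For each i ∈ {1,…,5}, let Xᵢ = 1 if i and i+1 are adjacent. P(Xᵢ=1) = 2·(6−1)!/6! = 2/6.
By linearity, E[ΣXᵢ] = (5)·(2/6) = 5/3.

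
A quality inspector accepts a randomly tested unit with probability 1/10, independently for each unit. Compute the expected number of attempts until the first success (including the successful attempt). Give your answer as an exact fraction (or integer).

For a geometric distribution, E[trials] = 1/p = 1/(1/10) = 10.

10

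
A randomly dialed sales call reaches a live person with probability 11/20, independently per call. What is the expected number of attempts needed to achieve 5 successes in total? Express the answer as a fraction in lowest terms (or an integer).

By linearity (sum of 5 independent geometric waits), E[trials] = 5/p = 5/(11/20) = 100/11.

100/11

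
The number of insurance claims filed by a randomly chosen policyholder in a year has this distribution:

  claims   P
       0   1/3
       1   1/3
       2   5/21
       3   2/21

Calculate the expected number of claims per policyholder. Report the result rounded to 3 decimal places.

E[X] = (1/3)·0 + (1/3)·1 + (5/21)·2 + (2/21)·3
     = 23/21 ≈ 1.095

1.095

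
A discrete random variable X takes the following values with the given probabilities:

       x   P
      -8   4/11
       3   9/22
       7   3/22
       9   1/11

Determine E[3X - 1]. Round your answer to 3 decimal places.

-0.727

E[3x-1] = (4/11)·(-25) + (9/22)·8 + (3/22)·20 + (1/11)·26
     = -8/11 ≈ -0.727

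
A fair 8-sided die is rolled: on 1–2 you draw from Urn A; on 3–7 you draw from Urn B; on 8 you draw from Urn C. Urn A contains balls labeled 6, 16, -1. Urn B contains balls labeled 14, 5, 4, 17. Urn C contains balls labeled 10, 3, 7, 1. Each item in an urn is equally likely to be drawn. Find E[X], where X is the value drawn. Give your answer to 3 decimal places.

8.656

E[X | Urn A] = (6 + 16 − 1)/3 = 7
E[X | Urn B] = (14 + 5 + 4 + 17)/4 = 10
E[X | Urn C] = (10 + 3 + 7 + 1)/4 = 21/4
E[X] = (1/4)·7 + (5/8)·10 + (1/8)·21/4 = 277/32 ≈ 8.656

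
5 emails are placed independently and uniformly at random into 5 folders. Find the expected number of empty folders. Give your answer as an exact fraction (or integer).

1024/625

Let Xⱼ=1 if folder j is empty. P(Xⱼ=1) = ((5-1)/5)^5 = 1024/3125.
By linearity, E[#empty] = 5·1024/3125 = 1024/625.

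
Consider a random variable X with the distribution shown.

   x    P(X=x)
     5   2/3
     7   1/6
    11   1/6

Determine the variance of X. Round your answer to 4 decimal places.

4.8889

E[X] = (2/3)·5 + (1/6)·7 + (1/6)·11 = 19/3
E[X²] = (2/3)·25 + (1/6)·49 + (1/6)·121 = 45
Var(X) = 45 − (19/3)² = 44/9 ≈ 4.8889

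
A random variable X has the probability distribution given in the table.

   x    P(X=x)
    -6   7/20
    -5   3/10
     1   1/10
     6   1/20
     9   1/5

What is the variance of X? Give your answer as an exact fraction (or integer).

E[X] = (7/20)·(-6) + (3/10)·(-5) + (1/10)·1 + (1/20)·6 + (1/5)·9 = -7/5
E[X²] = (7/20)·36 + (3/10)·25 + (1/10)·1 + (1/20)·36 + (1/5)·81 = 191/5
Var(X) = 191/5 − (-7/5)² = 906/25

906/25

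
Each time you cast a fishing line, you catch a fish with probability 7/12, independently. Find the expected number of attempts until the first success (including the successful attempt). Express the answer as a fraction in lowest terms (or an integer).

12/7

For a geometric distribution, E[trials] = 1/p = 1/(7/12) = 12/7.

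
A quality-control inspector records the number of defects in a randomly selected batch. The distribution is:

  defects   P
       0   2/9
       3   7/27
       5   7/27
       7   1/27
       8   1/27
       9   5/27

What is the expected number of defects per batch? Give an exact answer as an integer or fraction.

116/27

E[X] = (2/9)·0 + (7/27)·3 + (7/27)·5 + (1/27)·7 + (1/27)·8 + (5/27)·9
     = 116/27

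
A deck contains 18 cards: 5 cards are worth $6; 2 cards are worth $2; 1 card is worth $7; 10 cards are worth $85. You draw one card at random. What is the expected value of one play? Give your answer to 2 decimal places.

E[payout] = (5/18)·6 + (2/18)·2 + (1/18)·7 + (10/18)·85 = 99/2
≈ $49.50

$49.50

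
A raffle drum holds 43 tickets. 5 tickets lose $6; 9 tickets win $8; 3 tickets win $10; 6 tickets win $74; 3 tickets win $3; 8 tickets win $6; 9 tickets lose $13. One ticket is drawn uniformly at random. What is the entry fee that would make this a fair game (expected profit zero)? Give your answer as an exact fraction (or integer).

456/43 dollars

E[payout] = (5/43)·(-6) + (9/43)·8 + (3/43)·10 + (6/43)·74 + (3/43)·3 + (8/43)·6 + (9/43)·(-13) = 456/43
Fair fee = E[payout] = 456/43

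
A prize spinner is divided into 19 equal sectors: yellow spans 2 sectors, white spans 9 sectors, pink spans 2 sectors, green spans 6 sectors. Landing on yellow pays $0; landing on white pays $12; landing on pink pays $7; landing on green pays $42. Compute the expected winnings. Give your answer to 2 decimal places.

E[payout] = (2/19)·0 + (9/19)·12 + (2/19)·7 + (6/19)·42 = 374/19
≈ $19.68

$19.68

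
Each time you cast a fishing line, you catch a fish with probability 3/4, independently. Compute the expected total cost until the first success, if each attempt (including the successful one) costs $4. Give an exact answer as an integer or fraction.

E[#attempts] = 1/p = 4/3; E[cost] = 4·4/3 = 16/3.

16/3 dollars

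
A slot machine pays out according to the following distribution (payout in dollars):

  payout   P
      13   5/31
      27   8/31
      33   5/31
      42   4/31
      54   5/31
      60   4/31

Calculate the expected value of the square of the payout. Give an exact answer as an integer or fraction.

48158/31

E[X²] = (5/31)·169 + (8/31)·729 + (5/31)·1089 + (4/31)·1764 + (5/31)·2916 + (4/31)·3600
     = 48158/31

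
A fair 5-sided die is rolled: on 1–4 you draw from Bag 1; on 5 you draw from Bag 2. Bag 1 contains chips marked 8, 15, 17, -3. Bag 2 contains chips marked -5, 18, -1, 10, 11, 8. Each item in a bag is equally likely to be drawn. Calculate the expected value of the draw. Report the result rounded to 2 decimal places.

8.77

E[X | Bag 1] = (8 + 15 + 17 − 3)/4 = 37/4
E[X | Bag 2] = (-5 + 18 − 1 + 10 + 11 + 8)/6 = 41/6
E[X] = (4/5)·37/4 + (1/5)·41/6 = 263/30 ≈ 8.77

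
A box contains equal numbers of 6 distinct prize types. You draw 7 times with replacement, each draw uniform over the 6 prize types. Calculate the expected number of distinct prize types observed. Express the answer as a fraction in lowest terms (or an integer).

201811/46656

Let Xⱼ=1 if type j appears at least once. P(Xⱼ=1) = 1 − ((6−1)/6)^7 = 201811/279936.
E[#distinct] = 6·201811/279936 = 201811/46656.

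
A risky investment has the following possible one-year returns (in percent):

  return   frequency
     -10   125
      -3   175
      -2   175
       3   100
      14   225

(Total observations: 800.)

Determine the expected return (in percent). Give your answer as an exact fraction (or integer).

Total = 800, so P(return=-10) = 125/800, etc.
E[X] = (5/32)·(-10) + (7/32)·(-3) + (7/32)·(-2) + (1/8)·3 + (9/32)·14
     = 53/32

53/32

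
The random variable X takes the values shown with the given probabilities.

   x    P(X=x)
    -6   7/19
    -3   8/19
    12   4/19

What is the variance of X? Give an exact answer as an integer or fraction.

E[X] = (7/19)·(-6) + (8/19)·(-3) + (4/19)·12 = -18/19
E[X²] = (7/19)·36 + (8/19)·9 + (4/19)·144 = 900/19
Var(X) = 900/19 − (-18/19)² = 16776/361

16776/361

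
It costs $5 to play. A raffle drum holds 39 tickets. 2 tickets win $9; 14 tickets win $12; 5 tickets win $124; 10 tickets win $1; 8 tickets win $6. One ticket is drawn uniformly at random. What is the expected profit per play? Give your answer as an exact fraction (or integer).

223/13 dollars

E[payout] = (2/39)·9 + (14/39)·12 + (5/39)·124 + (10/39)·1 + (8/39)·6 = 288/13
Expected profit = 288/13 − 5 = 223/13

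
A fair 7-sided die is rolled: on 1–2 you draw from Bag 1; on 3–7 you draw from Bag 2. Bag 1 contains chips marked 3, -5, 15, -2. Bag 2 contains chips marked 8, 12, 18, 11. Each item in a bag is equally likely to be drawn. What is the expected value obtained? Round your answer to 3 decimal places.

E[X | Bag 1] = (3 − 5 + 15 − 2)/4 = 11/4
E[X | Bag 2] = (8 + 12 + 18 + 11)/4 = 49/4
E[X] = (2/7)·11/4 + (5/7)·49/4 = 267/28 ≈ 9.536

9.536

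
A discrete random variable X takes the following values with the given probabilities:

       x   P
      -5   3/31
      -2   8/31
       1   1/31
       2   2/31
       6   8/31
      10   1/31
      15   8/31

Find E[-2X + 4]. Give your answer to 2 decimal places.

E[-2x+4] = (3/31)·14 + (8/31)·8 + (1/31)·2 + (2/31)·0 + (8/31)·(-8) + (1/31)·(-16) + (8/31)·(-26)
     = -180/31 ≈ -5.81

-5.81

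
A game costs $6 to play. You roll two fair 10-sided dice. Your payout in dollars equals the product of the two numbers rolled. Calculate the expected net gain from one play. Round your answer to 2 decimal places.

$24.25

Distribution of the product of the two numbers rolled: 1 w.p. 1/100, 2 w.p. 1/50, 3 w.p. 1/50, 4 w.p. 3/100, 5 w.p. 1/50, 6 w.p. 1/25, …
E[payout] = (1/100)·1 + (1/50)·2 + (1/50)·3 + (3/100)·4 + (1/50)·5 + (1/25)·6 + (1/50)·7 + (1/25)·8 + (3/100)·9 + (1/25)·10 + (1/25)·12 + (1/50)·14 + (1/50)·15 + (3/100)·16 + (1/25)·18 + (1/25)·20 + (1/50)·21 + (1/25)·24 + (1/100)·25 + (1/50)·27 + (1/50)·28 + (1/25)·30 + (1/50)·32 + (1/50)·35 + (3/100)·36 + (1/25)·40 + (1/50)·42 + (1/50)·45 + (1/50)·48 + (1/100)·49 + (1/50)·50 + (1/50)·54 + (1/50)·56 + (1/50)·60 + (1/50)·63 + (1/100)·64 + (1/50)·70 + (1/50)·72 + (1/50)·80 + (1/100)·81 + (1/50)·90 + (1/100)·100 = 121/4
Expected profit = 121/4 − 6 = 97/4 ≈ $24.25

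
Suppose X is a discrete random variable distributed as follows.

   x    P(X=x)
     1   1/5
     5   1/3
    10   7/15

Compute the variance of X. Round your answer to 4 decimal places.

E[X] = (1/5)·1 + (1/3)·5 + (7/15)·10 = 98/15
E[X²] = (1/5)·1 + (1/3)·25 + (7/15)·100 = 276/5
Var(X) = 276/5 − (98/15)² = 2816/225 ≈ 12.5156

12.5156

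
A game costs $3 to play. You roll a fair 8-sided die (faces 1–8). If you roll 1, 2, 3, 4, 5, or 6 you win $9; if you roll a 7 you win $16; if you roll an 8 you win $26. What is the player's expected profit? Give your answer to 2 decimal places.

E[payout] = (3/4)·9 + (1/8)·16 + (1/8)·26 = 12
Expected profit = 12 − 3 = 9 ≈ $9.00

$9.00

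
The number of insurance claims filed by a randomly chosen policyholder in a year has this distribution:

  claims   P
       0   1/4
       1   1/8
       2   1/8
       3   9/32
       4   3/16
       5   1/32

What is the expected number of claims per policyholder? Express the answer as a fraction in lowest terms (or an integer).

17/8

E[X] = (1/4)·0 + (1/8)·1 + (1/8)·2 + (9/32)·3 + (3/16)·4 + (1/32)·5
     = 17/8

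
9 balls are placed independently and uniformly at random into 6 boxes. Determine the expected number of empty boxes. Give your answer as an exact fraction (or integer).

Let Xⱼ=1 if box j is empty. P(Xⱼ=1) = ((6-1)/6)^9 = 1953125/10077696.
By linearity, E[#empty] = 6·1953125/10077696 = 1953125/1679616.

1953125/1679616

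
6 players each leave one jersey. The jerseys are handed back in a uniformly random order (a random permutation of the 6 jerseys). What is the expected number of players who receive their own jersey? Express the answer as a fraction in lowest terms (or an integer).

1

Let Xᵢ = 1 if person i gets their own jersey. For each i, P(Xᵢ=1) = 1/6.
By linearity of expectation, E[X₁+…+X_6] = 6·(1/6) = 1.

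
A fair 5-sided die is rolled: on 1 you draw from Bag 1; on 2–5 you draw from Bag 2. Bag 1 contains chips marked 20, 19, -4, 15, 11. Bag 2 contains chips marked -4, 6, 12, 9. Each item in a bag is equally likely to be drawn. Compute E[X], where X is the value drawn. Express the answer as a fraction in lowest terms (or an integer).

E[X | Bag 1] = (20 + 19 − 4 + 15 + 11)/5 = 61/5
E[X | Bag 2] = (-4 + 6 + 12 + 9)/4 = 23/4
E[X] = (1/5)·61/5 + (4/5)·23/4 = 176/25

176/25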